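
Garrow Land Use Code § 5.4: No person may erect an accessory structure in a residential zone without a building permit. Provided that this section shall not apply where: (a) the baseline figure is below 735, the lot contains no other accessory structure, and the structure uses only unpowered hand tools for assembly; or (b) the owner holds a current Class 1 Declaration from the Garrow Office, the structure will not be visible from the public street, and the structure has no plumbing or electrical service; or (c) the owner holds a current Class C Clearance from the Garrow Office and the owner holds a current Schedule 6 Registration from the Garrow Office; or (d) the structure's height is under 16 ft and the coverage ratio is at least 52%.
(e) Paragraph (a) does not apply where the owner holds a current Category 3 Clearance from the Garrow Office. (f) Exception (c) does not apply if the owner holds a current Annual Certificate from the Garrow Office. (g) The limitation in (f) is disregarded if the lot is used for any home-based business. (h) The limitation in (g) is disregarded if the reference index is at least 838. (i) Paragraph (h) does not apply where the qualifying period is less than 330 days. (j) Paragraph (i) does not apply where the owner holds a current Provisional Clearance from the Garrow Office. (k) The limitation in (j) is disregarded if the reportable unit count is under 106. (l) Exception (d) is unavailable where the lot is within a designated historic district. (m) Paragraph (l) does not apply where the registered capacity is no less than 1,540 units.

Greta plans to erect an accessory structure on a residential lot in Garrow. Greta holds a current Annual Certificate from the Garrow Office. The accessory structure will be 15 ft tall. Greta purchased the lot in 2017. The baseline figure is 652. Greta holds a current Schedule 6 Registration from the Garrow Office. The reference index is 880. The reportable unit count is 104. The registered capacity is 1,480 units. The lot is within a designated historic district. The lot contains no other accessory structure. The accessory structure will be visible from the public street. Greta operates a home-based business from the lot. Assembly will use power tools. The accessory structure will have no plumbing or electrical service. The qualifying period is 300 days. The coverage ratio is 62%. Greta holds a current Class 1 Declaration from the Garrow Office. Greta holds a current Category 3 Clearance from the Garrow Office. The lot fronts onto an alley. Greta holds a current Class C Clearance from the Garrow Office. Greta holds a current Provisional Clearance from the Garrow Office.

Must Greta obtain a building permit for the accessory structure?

Exception (a) requires that the structure uses only unpowered hand tools for assembly; but assembly uses power tools, so (a) is unavailable.
Exception (b) does not apply: the structure will be visible from the street.
Exception (c) is satisfied on its face — a current Class C Clearance is held; a current Schedule 6 Registration is held. Applying paragraphs (f)–(k): (f) would limit (c) — a current Annual Certificate is held — but (g) sets (f) aside: (g) is engaged — a home-based business operates on the lot. (h) is engaged (the reference index is 880, meeting the 838 threshold), but is overridden by (i): (i) operates — the qualifying period is 300 days, less than the 330 days limit. (j) is engaged (a current Provisional Clearance is held), but is overridden by (k): (k) is triggered — the reportable unit count is 104, under the 106 limit. So (c) applies.
Exception (d) is satisfied on its face — the structure's height is 15 ft, under the 16 ft limit; the coverage ratio is 62%, meeting the 52% threshold. Turning to paragraphs (l)–(m): (l) operates against (d): the lot is in a historic district. (m), which would lift (l), is not engaged — the registered capacity is 1,480 units, short of 1,540 units. So (d) is unavailable.

No — exception (c) applies; Greta does not need a building permit.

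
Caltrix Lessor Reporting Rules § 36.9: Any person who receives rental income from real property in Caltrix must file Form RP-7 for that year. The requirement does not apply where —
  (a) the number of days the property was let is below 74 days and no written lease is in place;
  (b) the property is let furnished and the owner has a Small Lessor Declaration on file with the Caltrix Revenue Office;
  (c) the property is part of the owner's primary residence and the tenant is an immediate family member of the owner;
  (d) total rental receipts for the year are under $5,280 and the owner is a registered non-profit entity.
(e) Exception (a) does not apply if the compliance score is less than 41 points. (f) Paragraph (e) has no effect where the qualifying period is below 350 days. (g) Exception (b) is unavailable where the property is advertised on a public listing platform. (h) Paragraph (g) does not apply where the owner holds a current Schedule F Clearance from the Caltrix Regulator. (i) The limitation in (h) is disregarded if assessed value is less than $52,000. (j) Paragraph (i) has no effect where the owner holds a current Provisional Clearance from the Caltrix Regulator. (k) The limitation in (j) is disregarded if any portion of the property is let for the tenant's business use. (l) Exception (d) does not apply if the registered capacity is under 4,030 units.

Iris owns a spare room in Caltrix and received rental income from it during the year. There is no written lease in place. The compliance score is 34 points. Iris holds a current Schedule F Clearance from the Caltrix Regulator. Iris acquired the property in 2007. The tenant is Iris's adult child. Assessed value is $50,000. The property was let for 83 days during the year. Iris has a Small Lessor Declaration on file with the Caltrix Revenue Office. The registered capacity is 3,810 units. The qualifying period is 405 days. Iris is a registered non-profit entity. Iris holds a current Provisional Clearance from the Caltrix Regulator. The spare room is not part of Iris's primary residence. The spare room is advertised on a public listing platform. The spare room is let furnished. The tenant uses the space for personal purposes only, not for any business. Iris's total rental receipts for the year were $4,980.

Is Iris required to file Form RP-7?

Exception (a) does not apply: the number of days the property was let is 83 days, not below 74 days.
Exception (b) is satisfied on its face — the property is let furnished; a Small Lessor Declaration is on file. Under paragraphs (g)–(k): (g) applies (the property is publicly advertised), but is set aside by (h): (h) operates against (g): a current Schedule F Clearance is held. (i) is engaged (assessed value is $50,000, less than the $52,000 limit), but is set aside by (j): (j) operates — a current Provisional Clearance is held. (k), which would lift (j), does not operate here — the space is used for personal purposes only. (b) remains available.
Exception (c) requires that the property is part of the owner's primary residence; but the spare room is not part of the primary residence, so (c) is unavailable.
Exception (d): total rental receipts for the year are $4,980, under the $5,280 limit; Iris is a registered non-profit — every condition holds. But: (l) operates against (d): the registered capacity is 3,810 units, under the 4,030 units limit. Exception (d) does not apply.

No — exception (b) applies; Iris is not required to file Form RP-7.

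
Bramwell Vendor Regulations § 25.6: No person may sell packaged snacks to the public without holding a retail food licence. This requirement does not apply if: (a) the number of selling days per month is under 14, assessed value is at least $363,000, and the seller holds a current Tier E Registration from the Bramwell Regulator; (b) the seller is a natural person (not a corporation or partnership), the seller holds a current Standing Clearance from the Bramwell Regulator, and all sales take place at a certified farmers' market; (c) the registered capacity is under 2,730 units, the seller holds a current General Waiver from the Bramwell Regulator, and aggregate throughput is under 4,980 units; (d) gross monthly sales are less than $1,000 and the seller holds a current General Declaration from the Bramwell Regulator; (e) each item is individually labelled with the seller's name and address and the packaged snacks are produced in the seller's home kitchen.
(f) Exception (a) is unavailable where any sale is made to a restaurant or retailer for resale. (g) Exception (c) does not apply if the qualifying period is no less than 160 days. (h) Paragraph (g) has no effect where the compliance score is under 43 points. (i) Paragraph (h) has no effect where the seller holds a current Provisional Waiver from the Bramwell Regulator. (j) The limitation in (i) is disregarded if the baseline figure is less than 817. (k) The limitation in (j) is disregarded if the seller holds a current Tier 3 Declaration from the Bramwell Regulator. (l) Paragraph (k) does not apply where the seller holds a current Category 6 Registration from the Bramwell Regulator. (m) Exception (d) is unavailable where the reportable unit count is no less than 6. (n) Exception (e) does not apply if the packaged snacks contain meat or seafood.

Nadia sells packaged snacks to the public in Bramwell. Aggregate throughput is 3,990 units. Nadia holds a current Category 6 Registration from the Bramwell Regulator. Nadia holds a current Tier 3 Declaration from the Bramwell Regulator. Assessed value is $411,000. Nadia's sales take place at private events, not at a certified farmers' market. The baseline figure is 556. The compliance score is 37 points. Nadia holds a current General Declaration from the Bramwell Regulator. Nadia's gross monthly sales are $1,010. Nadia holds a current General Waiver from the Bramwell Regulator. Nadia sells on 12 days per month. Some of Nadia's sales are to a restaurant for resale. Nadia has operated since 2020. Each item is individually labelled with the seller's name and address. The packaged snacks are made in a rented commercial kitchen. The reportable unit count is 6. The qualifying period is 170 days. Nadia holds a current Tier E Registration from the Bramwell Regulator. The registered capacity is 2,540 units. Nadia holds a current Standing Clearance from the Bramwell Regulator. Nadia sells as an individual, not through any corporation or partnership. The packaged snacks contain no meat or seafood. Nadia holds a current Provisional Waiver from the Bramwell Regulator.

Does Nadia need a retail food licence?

Exception (a): the number of selling days per month is 12, under the 14 limit; assessed value is $411,000, meeting the $363,000 threshold; a current Tier E Registration is held — every condition holds. But applying paragraph (f): (f) operates against (a): some sales are to a restaurant for resale. Exception (a) does not apply.
Exception (b) requires that all sales take place at a certified farmers' market; but sales are at private events, not a certified farmers' market, so (b) is unavailable.
Exception (c)'s conditions are all satisfied: the registered capacity is 2,540 units, under the 2,730 units limit; a current General Waiver is held; aggregate throughput is 3,990 units, under the 4,980 units limit. As to paragraphs (g)–(l): (g) would limit (c) — the qualifying period is 170 days, meeting the 160 days threshold — but (h) sets (g) aside: (h) operates against (g): the compliance score is 37 points, under the 43 points limit. (i) applies (a current Provisional Waiver is held), but is displaced by (j): (j) operates against (i): the baseline figure is 556, less than the 817 limit. (k) applies (a current Tier 3 Declaration is held), but is itself disapplied by (l): (l) operates against (k): a current Category 6 Registration is held. Exception (c) stands.
Exception (d) fails — gross monthly sales are $1,010, not less than $1,000.
Exception (e) fails — the packaged snacks are made in a commercial kitchen, not a home kitchen.

No — exception (c) applies; Nadia is not required to hold a retail food licence.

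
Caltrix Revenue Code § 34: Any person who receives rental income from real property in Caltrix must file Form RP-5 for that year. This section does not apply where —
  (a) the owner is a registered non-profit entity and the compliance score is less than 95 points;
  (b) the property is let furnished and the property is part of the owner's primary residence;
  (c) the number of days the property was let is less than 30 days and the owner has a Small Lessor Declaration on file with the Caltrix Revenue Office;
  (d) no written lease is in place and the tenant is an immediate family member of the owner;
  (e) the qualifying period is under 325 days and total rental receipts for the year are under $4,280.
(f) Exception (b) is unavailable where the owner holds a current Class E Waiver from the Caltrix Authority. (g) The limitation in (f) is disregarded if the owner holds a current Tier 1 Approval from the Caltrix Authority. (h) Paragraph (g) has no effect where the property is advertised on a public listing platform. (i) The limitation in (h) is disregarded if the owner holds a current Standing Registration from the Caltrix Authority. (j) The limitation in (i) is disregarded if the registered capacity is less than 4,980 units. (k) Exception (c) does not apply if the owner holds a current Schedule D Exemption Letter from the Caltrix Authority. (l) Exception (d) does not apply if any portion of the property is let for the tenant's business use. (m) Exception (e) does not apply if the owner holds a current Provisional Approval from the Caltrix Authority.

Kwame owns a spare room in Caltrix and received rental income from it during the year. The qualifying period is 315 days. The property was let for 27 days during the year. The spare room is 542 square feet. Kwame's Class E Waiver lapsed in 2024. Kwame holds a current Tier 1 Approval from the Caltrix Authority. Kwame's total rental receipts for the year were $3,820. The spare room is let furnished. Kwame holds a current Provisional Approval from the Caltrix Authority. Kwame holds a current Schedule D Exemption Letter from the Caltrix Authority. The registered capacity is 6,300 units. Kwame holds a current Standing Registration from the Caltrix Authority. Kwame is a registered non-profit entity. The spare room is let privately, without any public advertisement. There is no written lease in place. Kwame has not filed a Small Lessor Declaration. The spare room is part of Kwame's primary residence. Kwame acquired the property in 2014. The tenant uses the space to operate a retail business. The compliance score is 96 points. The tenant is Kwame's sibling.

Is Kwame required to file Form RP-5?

No — exception (b) applies; Kwame is not required to file Form RP-5.

Exception (a) requires that the compliance score is less than 95 points; but the compliance score is 96 points, not less than 95 points, so (a) is unavailable.
Exception (b): the property is let furnished; the spare room is part of the primary residence — every condition holds. Considering the limiting provisions: (f), which would limit (b), is inapplicable: the Class E Waiver is not current. So (b) applies.
Exception (c) fails — no Small Lessor Declaration is on file.
Exception (d) is satisfied on its face — there is no written lease; the tenant is an immediate family member. Turning to paragraph (l): (l) is triggered — the space is let for business use. Exception (d) does not apply.
All of (e)'s requirements are met (the qualifying period is 315 days, under the 325 days limit; total rental receipts for the year are $3,820, under the $4,280 limit). But: (m) operates against (e): a current Provisional Approval is held. So (e) is unavailable.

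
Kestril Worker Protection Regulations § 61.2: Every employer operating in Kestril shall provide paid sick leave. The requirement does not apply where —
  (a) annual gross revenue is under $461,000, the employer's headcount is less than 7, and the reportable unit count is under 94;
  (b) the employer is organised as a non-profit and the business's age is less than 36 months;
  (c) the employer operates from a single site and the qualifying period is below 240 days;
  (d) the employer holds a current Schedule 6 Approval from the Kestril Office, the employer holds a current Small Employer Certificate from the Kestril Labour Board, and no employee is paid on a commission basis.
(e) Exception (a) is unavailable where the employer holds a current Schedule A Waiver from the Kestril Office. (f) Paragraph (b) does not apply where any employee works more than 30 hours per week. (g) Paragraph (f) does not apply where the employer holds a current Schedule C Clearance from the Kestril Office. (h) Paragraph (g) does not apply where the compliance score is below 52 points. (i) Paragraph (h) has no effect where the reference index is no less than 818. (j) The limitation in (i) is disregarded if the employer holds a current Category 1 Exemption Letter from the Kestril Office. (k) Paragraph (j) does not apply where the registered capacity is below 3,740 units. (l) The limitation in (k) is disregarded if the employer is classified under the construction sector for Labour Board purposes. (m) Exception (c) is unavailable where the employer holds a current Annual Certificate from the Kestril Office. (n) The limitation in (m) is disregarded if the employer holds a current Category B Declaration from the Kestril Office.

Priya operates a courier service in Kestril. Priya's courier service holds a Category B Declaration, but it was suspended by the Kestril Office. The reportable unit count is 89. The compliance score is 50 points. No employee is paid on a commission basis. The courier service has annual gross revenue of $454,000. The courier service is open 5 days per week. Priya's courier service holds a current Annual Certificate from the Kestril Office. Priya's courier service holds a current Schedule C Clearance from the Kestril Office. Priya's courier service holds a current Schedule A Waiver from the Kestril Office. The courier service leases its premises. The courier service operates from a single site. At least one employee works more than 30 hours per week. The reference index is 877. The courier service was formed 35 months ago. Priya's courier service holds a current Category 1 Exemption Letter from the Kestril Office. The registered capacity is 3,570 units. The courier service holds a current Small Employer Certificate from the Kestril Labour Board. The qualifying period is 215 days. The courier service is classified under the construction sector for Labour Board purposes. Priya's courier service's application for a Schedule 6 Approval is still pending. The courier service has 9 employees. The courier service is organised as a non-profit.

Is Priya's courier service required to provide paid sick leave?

Yes — Priya's courier service must provide paid sick leave.

Exception (a) requires that the employer's headcount is less than 7; but the employer's headcount is 9, not less than 7, so (a) is unavailable.
Exception (b) is satisfied on its face — the employer is a non-profit; the business's age is 35 months, less than the 36 months limit. Turning to paragraphs (f)–(l): (f) applies — at least one employee exceeds 30 hours/week. (g) would limit (f) — a current Schedule C Clearance is held — but (h) sets (g) aside: (h) operates against (g): the compliance score is 50 points, below the 52 points limit. (i) operates (the reference index is 877, meeting the 818 threshold), but is overridden by (j): (j) operates — a current Category 1 Exemption Letter is held. (k) is engaged (the registered capacity is 3,570 units, below the 3,740 units limit), but is displaced by (l): (l) applies — the courier service is classified under the construction sector. (b) is therefore removed.
Exception (c)'s conditions are all satisfied: the employer operates from a single site; the qualifying period is 215 days, below the 240 days limit. However, paragraphs (m)–(n) must be considered: (m) is engaged — a current Annual Certificate is held. (n), which would lift (m), is inapplicable — there is no Category B Declaration in force. Exception (c) does not apply.
Exception (d) does not apply: no current Schedule 6 Approval is held.
No exception applies. The general rule governs.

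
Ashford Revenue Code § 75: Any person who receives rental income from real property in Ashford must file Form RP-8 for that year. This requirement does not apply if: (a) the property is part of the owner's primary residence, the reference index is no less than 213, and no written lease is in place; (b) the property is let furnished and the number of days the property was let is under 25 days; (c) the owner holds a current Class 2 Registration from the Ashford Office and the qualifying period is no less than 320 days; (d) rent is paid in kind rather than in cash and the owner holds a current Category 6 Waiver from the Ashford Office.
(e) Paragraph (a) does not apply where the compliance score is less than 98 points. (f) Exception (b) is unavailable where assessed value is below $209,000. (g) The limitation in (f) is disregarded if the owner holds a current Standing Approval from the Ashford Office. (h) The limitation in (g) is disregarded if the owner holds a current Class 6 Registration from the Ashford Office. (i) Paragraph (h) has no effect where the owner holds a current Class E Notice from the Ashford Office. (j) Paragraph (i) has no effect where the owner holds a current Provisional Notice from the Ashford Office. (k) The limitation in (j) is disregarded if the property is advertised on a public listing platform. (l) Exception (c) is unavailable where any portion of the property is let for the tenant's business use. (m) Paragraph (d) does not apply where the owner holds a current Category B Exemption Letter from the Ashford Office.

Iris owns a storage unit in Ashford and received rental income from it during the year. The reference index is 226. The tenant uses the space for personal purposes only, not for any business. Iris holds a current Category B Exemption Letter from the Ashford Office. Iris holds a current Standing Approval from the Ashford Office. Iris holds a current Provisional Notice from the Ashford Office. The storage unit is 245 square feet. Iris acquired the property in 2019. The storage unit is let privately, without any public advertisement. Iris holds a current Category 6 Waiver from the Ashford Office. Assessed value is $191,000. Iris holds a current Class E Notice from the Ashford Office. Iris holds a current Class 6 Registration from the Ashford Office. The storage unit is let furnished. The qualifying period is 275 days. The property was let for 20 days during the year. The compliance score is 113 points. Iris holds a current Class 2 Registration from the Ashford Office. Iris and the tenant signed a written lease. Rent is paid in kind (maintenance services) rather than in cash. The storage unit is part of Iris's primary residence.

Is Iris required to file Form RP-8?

Exception (a) fails — a written lease is in place.
Exception (b): the property is let furnished; the number of days the property was let is 20 days, under the 25 days limit — every condition holds. But: (f) operates — assessed value is $191,000, below the $209,000 limit. (g) would limit (f) — a current Standing Approval is held — but (h) sets (g) aside: (h) operates against (g): a current Class 6 Registration is held. (i) applies (a current Class E Notice is held), but is itself disapplied by (j): (j) operates against (i): a current Provisional Notice is held. (k) does not operate here (the property is let privately without advertisement), so (j) stands. Exception (b) does not apply.
Exception (c) requires that the qualifying period is no less than 320 days; but the qualifying period is 275 days, short of 320 days, so (c) is unavailable.
Exception (d) is satisfied on its face — rent is paid in kind; a current Category 6 Waiver is held. But applying paragraph (m): (m) is engaged — a current Category B Exemption Letter is held. Exception (d) does not apply.
No exception is made out. Iris falls within the general rule.

Yes — Iris must file Form RP-8.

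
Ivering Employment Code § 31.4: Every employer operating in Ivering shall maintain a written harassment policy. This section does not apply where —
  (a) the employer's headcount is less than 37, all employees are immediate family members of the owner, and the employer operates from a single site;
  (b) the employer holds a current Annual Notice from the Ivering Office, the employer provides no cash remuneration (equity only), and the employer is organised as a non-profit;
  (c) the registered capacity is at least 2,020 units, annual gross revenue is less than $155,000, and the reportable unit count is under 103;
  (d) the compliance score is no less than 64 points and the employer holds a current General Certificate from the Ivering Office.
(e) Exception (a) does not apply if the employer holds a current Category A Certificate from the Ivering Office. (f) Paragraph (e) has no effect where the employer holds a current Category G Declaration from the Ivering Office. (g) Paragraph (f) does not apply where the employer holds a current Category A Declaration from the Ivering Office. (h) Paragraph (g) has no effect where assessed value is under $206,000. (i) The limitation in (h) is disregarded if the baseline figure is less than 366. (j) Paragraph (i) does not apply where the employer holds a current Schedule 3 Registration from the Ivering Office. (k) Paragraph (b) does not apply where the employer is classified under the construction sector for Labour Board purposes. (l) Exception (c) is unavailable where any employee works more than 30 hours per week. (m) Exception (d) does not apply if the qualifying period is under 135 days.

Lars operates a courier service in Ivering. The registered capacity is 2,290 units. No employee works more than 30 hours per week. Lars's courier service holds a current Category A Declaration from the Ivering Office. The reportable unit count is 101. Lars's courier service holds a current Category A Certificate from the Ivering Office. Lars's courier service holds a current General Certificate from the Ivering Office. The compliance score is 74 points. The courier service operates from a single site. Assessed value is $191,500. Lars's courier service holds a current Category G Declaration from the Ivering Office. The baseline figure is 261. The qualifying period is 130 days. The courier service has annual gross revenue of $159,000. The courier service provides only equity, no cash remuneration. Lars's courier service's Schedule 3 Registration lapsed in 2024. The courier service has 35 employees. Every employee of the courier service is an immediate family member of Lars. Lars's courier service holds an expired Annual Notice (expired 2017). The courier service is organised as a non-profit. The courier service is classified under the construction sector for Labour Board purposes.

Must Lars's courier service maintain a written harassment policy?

Yes — Lars's courier service must maintain a written harassment policy.

Exception (a) is satisfied on its face — the employer's headcount is 35, less than the 37 limit; every employee is an immediate family member; the employer operates from a single site. But applying paragraphs (e)–(j): (e) operates against (a): a current Category A Certificate is held. (f) is triggered (a current Category G Declaration is held), but is displaced by (g): (g) operates against (f): a current Category A Declaration is held. (h) would limit (g) — assessed value is $191,500, under the $206,000 limit — but (i) sets (h) aside: (i) is triggered — the baseline figure is 261, less than the 366 limit. (j), which would lift (i), is not engaged — no current Schedule 3 Registration is held. Exception (a) does not apply.
Exception (b) does not apply: the Annual Notice is not current.
Exception (c) requires that annual gross revenue is less than $155,000; but annual gross revenue is $159,000, not less than $155,000, so (c) is unavailable.
Exception (d)'s conditions are all satisfied: the compliance score is 74 points, meeting the 64 points threshold; a current General Certificate is held. However, paragraph (m) must be considered: (m) operates against (d): the qualifying period is 130 days, under the 135 days limit. Exception (d) does not apply.
None of the exceptions is available; § 31.4 applies in full.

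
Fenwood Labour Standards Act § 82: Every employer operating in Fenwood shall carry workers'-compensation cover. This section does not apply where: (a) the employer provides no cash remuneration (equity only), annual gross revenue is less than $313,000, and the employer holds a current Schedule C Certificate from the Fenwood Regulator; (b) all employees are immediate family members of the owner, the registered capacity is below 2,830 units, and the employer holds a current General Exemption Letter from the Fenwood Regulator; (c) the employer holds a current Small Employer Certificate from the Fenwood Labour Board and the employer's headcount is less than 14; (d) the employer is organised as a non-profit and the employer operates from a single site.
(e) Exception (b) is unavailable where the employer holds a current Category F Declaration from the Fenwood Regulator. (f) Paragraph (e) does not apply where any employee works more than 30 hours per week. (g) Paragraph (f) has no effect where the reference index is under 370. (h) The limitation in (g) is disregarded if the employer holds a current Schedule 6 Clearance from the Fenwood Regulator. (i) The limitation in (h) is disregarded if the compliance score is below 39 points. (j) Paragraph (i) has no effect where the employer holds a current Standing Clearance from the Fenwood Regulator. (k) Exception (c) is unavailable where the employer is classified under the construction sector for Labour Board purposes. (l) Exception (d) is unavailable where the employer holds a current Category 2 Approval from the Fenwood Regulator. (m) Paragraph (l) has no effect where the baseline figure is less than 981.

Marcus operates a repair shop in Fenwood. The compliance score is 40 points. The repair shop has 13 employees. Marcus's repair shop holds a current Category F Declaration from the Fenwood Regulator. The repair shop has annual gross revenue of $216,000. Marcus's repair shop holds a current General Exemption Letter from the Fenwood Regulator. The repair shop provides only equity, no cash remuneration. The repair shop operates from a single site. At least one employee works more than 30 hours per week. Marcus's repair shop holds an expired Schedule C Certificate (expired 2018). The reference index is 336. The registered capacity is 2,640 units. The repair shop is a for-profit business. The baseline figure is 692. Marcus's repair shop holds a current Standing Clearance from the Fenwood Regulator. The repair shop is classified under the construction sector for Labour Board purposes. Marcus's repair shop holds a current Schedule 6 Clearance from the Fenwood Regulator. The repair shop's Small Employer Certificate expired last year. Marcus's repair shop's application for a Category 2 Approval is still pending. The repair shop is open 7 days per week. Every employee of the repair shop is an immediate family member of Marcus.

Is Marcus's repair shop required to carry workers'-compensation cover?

No — exception (b) applies; Marcus's repair shop is not required to carry workers'-compensation cover.

Exception (a) fails — no current Schedule C Certificate is held.
Exception (b)'s conditions are all satisfied: every employee is an immediate family member; the registered capacity is 2,640 units, below the 2,830 units limit; a current General Exemption Letter is held. Applying paragraphs (e)–(j): (e) would limit (b) — a current Category F Declaration is held — but (f) sets (e) aside: (f) operates against (e): at least one employee exceeds 30 hours/week. (g) would limit (f) — the reference index is 336, under the 370 limit — but (h) sets (g) aside: (h) is engaged — a current Schedule 6 Clearance is held. (i), which would lift (h), is not triggered — the compliance score is 40 points, not below 39 points. So (b) applies.
Exception (c) fails — the Small Employer Certificate has expired.
Exception (d) does not apply: the employer is for-profit.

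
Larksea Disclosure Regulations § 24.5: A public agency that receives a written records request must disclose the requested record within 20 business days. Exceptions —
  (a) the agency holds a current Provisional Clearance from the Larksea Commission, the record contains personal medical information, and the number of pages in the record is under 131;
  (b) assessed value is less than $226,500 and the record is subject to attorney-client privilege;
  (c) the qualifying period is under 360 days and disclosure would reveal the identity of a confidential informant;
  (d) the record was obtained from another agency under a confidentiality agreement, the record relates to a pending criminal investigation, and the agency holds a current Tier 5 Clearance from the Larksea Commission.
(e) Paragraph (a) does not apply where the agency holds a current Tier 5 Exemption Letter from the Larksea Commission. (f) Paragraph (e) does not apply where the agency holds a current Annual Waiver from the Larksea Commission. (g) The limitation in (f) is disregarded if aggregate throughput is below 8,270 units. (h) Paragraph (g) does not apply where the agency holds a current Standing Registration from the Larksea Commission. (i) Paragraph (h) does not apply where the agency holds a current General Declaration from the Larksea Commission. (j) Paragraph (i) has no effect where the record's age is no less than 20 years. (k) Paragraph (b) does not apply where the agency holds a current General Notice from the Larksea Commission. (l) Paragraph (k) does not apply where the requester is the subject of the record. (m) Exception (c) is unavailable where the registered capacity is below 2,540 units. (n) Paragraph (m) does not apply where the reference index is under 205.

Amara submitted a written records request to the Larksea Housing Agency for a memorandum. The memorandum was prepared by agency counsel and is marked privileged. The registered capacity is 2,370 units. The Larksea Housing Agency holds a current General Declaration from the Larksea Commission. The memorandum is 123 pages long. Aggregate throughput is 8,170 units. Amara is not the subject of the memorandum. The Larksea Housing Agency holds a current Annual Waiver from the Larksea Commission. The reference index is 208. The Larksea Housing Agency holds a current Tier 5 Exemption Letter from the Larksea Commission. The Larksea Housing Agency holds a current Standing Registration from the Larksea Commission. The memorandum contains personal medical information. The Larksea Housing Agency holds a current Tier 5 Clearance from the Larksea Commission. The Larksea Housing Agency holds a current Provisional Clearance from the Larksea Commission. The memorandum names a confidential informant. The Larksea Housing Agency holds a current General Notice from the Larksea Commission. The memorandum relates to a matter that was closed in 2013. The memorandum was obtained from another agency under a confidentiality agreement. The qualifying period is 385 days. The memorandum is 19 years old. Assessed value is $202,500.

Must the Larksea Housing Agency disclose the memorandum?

All of (a)'s requirements are met (a current Provisional Clearance is held; the memorandum contains personal medical information; the number of pages in the record is 123, under the 131 limit). However, paragraphs (e)–(j) must be considered: (e) operates against (a): a current Tier 5 Exemption Letter is held. (f) operates (a current Annual Waiver is held), but is itself disapplied by (g): (g) operates against (f): aggregate throughput is 8,170 units, below the 8,270 units limit. (h) operates (a current Standing Registration is held), but yields to (i): (i) is engaged — a current General Declaration is held. (j), which would lift (i), is not triggered — the record's age is 19 years, short of 20 years. So (a) is unavailable.
Exception (b) is satisfied on its face — assessed value is $202,500, less than the $226,500 limit; the memorandum is privileged. Turning to paragraphs (k)–(l): (k) operates against (b): a current General Notice is held. (l), which would lift (k), does not operate here — Amara is not the subject of the memorandum. Exception (b) does not apply.
Exception (c) fails — the qualifying period is 385 days, not under 360 days.
Exception (d) does not apply: the memorandum relates to a closed matter.
None of the exceptions is available; § 24.5 applies in full.

Yes — the Larksea Housing Agency must disclose the memorandum.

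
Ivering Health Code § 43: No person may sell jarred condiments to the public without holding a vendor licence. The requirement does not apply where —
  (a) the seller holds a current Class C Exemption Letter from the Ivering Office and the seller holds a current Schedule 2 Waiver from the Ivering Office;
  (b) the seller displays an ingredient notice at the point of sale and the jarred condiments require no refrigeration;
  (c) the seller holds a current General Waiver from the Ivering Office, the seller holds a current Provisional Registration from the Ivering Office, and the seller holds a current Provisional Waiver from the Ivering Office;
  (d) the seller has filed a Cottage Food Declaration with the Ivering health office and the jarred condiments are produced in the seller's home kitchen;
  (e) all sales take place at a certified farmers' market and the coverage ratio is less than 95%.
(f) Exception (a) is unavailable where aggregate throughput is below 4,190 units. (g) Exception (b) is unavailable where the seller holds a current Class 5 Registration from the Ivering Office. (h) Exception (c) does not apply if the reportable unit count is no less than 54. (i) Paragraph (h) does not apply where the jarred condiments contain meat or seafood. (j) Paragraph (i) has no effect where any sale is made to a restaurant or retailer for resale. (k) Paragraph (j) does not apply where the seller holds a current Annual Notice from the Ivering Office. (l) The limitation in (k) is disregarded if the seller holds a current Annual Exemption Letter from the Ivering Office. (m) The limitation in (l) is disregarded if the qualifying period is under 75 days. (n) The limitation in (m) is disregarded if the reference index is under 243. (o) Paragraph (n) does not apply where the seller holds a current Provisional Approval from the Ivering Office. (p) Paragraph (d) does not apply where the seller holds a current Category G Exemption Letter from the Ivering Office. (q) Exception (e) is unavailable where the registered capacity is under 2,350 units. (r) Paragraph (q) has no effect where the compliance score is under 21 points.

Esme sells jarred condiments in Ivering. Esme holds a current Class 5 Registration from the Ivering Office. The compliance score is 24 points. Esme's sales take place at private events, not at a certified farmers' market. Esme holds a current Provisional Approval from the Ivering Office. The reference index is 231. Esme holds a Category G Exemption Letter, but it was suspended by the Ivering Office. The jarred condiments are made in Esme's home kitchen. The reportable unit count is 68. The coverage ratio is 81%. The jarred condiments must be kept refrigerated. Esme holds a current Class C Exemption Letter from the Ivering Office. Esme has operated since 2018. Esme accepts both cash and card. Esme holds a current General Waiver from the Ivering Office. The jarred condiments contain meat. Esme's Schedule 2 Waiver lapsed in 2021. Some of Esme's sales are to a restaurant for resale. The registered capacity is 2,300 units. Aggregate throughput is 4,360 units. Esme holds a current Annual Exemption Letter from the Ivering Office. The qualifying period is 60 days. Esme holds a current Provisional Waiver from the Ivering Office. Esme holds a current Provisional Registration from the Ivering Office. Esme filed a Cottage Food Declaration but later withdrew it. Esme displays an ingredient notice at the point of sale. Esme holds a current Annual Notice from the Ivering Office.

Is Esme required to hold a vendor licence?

Exception (a) requires that the seller holds a current Schedule 2 Waiver from the Ivering Office; but there is no Schedule 2 Waiver in force, so (a) is unavailable.
Exception (b) fails — the jarred condiments require refrigeration.
Exception (c)'s conditions are all satisfied: a current General Waiver is held; a current Provisional Registration is held; a current Provisional Waiver is held. Considering the limiting provisions: (h) is engaged (the reportable unit count is 68, meeting the 54 threshold), but is overridden by (i): (i) operates against (h): the jarred condiments contain meat. (j) would limit (i) — some sales are to a restaurant for resale — but (k) sets (j) aside: (k) operates against (j): a current Annual Notice is held. (l) would limit (k) — a current Annual Exemption Letter is held — but (m) sets (l) aside: (m) operates against (l): the qualifying period is 60 days, under the 75 days limit. (n) is engaged (the reference index is 231, under the 243 limit), but is overridden by (o): (o) is triggered — a current Provisional Approval is held. (c) remains available.
Exception (d) fails — the Cottage Food Declaration was withdrawn.
Exception (e) fails — sales are at private events, not a certified farmers' market.

No — exception (c) applies; Esme is not required to hold a vendor licence.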